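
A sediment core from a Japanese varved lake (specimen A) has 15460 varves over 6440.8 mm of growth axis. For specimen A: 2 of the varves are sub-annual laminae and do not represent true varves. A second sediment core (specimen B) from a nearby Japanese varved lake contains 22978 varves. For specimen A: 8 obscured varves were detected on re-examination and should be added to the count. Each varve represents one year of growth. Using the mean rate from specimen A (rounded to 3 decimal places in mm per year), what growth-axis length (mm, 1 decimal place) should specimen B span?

9558.8 mm

Specimen A: after corrections the count is 15460 − 2 + 8 = 15466 varves.
A: Mean rate = 6440.8 mm / 15466 years ≈ 0.416 mm per year.
Length of B = 0.416 × 22978 = 9558.8 mm.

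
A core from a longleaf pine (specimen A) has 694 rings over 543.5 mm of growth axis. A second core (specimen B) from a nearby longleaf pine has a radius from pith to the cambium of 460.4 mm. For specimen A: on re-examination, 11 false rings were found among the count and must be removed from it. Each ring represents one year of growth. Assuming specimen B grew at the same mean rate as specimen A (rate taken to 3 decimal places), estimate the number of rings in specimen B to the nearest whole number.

578 rings

Specimen A: adjusted count: 694 − 11 = 683 rings.
A: Extension rate ≈ 543.5 / 683 = 0.796 mm/year.
B spans 460.4 / 0.796 = 578.39 years ≈ 578 rings.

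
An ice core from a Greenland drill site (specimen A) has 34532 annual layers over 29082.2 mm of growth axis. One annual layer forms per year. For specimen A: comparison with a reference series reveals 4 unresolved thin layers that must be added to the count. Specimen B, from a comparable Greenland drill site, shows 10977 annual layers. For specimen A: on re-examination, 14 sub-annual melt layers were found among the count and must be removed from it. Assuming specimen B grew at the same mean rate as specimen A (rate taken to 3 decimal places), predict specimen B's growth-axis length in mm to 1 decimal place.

Specimen A: after corrections the count is 34532 − 14 + 4 = 34522 annual layers.
A: 29082.2 mm over 34522 years gives 29082.2 / 34522 ≈ 0.842 mm/yr.
For B, 0.842 mm/year × 10977 years = 9242.6 mm.

9242.6 mm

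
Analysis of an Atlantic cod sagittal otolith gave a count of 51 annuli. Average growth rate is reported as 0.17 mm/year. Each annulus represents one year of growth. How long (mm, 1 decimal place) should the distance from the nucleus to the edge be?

51 years of growth are recorded.
Predicted length = 0.17 mm/year × 51 years = 8.7 mm.

8.7 mm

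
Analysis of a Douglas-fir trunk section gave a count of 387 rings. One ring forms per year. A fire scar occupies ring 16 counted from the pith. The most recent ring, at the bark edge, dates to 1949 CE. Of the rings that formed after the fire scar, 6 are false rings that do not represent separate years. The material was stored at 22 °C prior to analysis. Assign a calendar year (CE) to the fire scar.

The fire scar sits at ring 16 from the pith, so 387 − 16 = 371 rings formed after it.
Removing the 6 false rings leaves 371 − 6 = 365 true rings beyond the fire scar.
1949 − 365 = 1584 CE.

1584 CE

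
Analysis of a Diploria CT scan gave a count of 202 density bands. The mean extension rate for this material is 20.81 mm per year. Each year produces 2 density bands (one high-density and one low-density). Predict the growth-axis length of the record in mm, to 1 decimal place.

With 2 density bands per year, 202 / 2 = 101 years.
101 years at 20.81 mm/year gives 20.81 × 101 = 2101.8 mm.

2101.8 mm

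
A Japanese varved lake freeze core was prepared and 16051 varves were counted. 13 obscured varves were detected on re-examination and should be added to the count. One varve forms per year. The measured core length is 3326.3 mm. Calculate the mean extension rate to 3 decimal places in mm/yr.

Correcting the raw count gives 16051 + 13 = 16064 true varves.
Extension rate ≈ 3326.3 / 16064 = 0.207 mm/yr.

0.207 mm/yr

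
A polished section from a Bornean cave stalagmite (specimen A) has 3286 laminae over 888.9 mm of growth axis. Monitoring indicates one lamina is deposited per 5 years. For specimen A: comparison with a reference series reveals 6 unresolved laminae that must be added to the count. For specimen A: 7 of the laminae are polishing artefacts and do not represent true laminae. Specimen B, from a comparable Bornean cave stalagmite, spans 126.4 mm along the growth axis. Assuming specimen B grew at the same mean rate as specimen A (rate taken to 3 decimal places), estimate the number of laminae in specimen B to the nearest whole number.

Specimen A: adjusted count: 3286 − 7 + 6 = 3285 laminae.
Specimen A: at 5 years per lamina, 3285 × 5 = 16425 years.
A: Mean rate = 888.9 mm / 16425 years ≈ 0.054 mm/year.
B spans 126.4 / 0.054 = 2340.74 years; at 5 years per lamina that is 2340.74 / 5 ≈ 468 laminae.

468 laminae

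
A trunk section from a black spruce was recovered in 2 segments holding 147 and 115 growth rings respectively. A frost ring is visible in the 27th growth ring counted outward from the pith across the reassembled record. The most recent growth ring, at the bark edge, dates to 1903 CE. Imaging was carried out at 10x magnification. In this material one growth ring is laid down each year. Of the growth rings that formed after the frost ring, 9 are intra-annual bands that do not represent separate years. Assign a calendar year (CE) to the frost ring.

Total growth rings = 147 + 115 = 262.
Between growth ring 27 and the bark edge there are 262 − 27 = 235 growth rings.
Removing the 9 false growth rings leaves 235 − 9 = 226 true growth rings beyond the frost ring.
Counting back 226 years from 1903 CE places the frost ring in 1903 − 226 = 1677 CE.

1677 CE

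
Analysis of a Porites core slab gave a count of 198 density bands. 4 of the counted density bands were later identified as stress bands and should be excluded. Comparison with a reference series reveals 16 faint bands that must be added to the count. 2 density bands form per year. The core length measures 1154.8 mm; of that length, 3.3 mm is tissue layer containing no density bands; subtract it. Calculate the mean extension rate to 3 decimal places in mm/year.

True density band count = 198 − 4 + 16 = 210.
210 density bands at 2 per year is 210 / 2 = 105 years.
Net length = 1154.8 − 3.3 = 1151.5 mm.
1151.5 mm over 105 years gives 1151.5 / 105 ≈ 10.967 mm/year.

10.967 mm/year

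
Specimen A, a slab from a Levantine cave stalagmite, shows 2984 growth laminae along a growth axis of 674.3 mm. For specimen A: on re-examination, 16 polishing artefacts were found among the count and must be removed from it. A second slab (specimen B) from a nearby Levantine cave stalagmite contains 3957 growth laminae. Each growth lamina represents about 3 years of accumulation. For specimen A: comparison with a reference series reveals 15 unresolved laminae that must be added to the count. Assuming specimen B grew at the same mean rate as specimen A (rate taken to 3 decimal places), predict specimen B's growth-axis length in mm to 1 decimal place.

Specimen A: adjusted count: 2984 − 16 + 15 = 2983 growth laminae.
Specimen A: multiplying by 3 years per growth lamina: 2983 × 3 = 8949 years.
A: Extension rate ≈ 674.3 / 8949 = 0.075 mm/yr.
Specimen B: at 3 years per growth lamina, 3957 × 3 = 11871 years. B's length ≈ 0.075 × 11871 = 890.3 mm.

890.3 mm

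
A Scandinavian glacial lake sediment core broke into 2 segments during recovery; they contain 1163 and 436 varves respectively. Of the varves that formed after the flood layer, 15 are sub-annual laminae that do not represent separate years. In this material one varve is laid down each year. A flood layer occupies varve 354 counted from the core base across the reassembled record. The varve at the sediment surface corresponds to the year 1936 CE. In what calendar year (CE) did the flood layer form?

706 CE

Total varves = 1163 + 436 = 1599.
1599 − 354 = 1245 varves lie beyond the flood layer toward the sediment surface.
1245 − 15 false = 1230 true varves after the flood layer.
Counting back 1230 years from 1936 CE places the flood layer in 1936 − 1230 = 706 CE.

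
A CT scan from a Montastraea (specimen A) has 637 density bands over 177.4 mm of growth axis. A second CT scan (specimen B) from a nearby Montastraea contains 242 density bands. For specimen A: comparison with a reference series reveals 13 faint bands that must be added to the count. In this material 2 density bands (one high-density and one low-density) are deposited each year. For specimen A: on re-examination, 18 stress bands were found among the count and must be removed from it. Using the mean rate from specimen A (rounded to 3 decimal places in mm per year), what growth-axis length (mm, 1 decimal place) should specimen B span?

67.9 mm

Specimen A: adjusted count: 637 − 18 + 13 = 632 density bands.
Specimen A: dividing by 2 density bands per year: 632 / 2 = 316 years.
A: 177.4 mm over 316 years gives 177.4 / 316 ≈ 0.561 mm/year.
Specimen B: dividing by 2 density bands per year: 242 / 2 = 121 years. For B, 0.561 mm/year × 121 years = 67.9 mm.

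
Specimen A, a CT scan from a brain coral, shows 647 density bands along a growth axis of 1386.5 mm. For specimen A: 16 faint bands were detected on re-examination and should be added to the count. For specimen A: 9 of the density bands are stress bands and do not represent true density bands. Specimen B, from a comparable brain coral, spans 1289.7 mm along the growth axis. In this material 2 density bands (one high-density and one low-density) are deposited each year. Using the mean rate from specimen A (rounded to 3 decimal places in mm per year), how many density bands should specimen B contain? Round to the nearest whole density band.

608 density bands

Specimen A: adjusted count: 647 − 9 + 16 = 654 density bands.
Specimen A: 654 density bands at 2 per year is 654 / 2 = 327 years.
A: Extension rate ≈ 1386.5 / 327 = 4.240 mm/year.
B spans 1289.7 / 4.240 = 304.17 years; at 2 density bands per year that is 304.17 × 2 ≈ 608 density bands.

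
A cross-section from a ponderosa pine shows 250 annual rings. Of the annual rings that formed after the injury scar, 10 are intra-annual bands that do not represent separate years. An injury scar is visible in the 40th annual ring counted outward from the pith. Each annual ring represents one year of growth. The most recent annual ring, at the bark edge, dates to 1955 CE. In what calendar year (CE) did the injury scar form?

250 − 40 = 210 annual rings lie beyond the injury scar toward the bark edge.
Excluding 10 false annual rings: 210 − 10 = 200.
1955 − 200 = 1755 CE.

1755 CE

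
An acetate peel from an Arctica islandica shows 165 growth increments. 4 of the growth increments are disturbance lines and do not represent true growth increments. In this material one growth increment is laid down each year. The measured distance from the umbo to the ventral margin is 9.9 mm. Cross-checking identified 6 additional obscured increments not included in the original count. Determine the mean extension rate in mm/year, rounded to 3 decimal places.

After corrections the count is 165 − 4 + 6 = 167 growth increments.
Extension rate ≈ 9.9 / 167 = 0.059 mm/year.

0.059 mm/year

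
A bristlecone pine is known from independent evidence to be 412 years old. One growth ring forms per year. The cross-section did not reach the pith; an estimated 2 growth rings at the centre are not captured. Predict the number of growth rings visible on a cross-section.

410 growth rings

One growth ring per year gives 412 growth rings over 412 years.
Subtracting the 2 growth rings not captured gives 412 − 2 = 410 growth rings in the record.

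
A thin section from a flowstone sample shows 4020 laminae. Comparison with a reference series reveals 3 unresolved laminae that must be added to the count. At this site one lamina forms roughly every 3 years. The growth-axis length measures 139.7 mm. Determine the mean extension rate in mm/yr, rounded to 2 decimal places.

Correcting the raw count gives 4020 + 3 = 4023 true laminae.
4023 laminae at 3 years each span 4023 × 3 = 12069 years.
Mean rate = 139.7 mm / 12069 years ≈ 0.01 mm/yr.

0.01 mm/yr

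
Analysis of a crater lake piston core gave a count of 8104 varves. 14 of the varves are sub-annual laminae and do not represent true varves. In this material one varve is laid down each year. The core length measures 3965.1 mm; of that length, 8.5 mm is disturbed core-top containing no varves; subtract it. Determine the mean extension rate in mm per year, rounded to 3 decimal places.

0.489 mm per year

True varve count = 8104 − 14 = 8090.
The growth record spans 3965.1 − 8.5 = 3956.6 mm.
3956.6 mm over 8090 years gives 3956.6 / 8090 ≈ 0.489 mm per year.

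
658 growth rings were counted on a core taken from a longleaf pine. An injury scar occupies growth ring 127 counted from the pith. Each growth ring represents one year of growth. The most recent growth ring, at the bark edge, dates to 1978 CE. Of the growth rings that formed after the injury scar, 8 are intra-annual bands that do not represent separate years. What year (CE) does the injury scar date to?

The injury scar sits at growth ring 127 from the pith, so 658 − 127 = 531 growth rings formed after it.
Removing the 8 false growth rings leaves 531 − 8 = 523 true growth rings beyond the injury scar.
Counting back 523 years from 1978 CE places the injury scar in 1978 − 523 = 1455 CE.

1455 CE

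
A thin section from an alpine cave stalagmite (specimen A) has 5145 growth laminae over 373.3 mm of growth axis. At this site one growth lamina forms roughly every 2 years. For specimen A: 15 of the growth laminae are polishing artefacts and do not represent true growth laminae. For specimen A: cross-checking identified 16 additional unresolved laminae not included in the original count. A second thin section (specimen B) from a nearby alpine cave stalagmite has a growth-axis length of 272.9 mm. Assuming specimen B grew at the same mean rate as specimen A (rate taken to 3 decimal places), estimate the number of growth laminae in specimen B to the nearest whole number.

3790 growth laminae

Specimen A: correcting the raw count gives 5145 − 15 + 16 = 5146 true growth laminae.
Specimen A: multiplying by 2 years per growth lamina: 5146 × 2 = 10292 years.
A: Extension rate ≈ 373.3 / 10292 = 0.036 mm/year.
Specimen B: 272.9 mm / 0.036 mm per year = 7580.56 years; at 2 years per growth lamina that is 7580.56 / 2 ≈ 3790 growth laminae.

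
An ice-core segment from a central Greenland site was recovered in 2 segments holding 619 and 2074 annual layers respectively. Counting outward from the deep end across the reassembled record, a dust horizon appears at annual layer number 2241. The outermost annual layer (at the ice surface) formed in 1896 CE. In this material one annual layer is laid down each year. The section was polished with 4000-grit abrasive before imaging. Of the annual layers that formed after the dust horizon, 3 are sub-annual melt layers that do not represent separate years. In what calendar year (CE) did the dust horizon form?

Total annual layers = 619 + 2074 = 2693.
Between annual layer 2241 and the ice surface there are 2693 − 2241 = 452 annual layers.
452 − 3 false = 449 true annual layers after the dust horizon.
The annual layer at the ice surface is 1896 CE, so the dust horizon dates to 1896 − 449 = 1447 CE.

1447 CE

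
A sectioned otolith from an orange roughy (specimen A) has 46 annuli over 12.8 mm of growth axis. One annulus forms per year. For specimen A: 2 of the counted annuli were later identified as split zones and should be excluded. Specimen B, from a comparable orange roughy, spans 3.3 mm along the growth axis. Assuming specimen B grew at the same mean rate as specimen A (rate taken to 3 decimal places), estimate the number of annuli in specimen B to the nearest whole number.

11 annuli

Specimen A: after corrections the count is 46 − 2 = 44 annuli.
A: Extension rate ≈ 12.8 / 44 = 0.291 mm per year.
For B, 3.3 / 0.291 = 11.34 years ≈ 11 annuli.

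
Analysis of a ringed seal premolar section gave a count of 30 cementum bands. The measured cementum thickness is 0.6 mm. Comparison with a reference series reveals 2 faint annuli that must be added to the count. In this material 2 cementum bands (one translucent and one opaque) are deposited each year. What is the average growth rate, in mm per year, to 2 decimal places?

0.04 mm per year

Adjusted count: 30 + 2 = 32 cementum bands.
Dividing by 2 cementum bands per year: 32 / 2 = 16 years.
0.6 mm over 16 years gives 0.6 / 16 ≈ 0.04 mm per year.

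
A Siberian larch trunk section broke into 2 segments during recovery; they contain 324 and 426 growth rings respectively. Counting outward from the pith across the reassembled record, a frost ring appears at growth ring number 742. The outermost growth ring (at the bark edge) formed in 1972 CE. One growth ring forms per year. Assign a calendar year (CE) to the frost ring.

Total growth rings = 324 + 426 = 750.
The frost ring sits at growth ring 742 from the pith, so 750 − 742 = 8 growth rings formed after it.
Counting back 8 years from 1972 CE places the frost ring in 1972 − 8 = 1964 CE.

1964 CE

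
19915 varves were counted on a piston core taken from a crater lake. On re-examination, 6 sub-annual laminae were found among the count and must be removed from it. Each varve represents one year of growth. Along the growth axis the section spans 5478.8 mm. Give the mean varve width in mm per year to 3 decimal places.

0.275 mm per year

Correcting the raw count gives 19915 − 6 = 19909 true varves.
Mean rate = 5478.8 mm / 19909 years ≈ 0.275 mm per year.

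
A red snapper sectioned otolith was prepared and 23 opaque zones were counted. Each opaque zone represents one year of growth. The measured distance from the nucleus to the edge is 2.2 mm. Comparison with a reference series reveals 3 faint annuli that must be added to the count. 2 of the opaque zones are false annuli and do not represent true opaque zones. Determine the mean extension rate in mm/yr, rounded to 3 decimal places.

0.092 mm/yr

After corrections the count is 23 − 2 + 3 = 24 opaque zones.
Mean rate = 2.2 mm / 24 years ≈ 0.092 mm/yr.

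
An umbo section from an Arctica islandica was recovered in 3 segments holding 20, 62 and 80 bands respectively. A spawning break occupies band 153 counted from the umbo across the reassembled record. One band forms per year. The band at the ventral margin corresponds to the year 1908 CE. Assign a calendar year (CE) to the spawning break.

Total bands = 20 + 62 + 80 = 162.
Between band 153 and the ventral margin there are 162 − 153 = 9 bands.
The band at the ventral margin is 1908 CE, so the spawning break dates to 1908 − 9 = 1899 CE.

1899 CE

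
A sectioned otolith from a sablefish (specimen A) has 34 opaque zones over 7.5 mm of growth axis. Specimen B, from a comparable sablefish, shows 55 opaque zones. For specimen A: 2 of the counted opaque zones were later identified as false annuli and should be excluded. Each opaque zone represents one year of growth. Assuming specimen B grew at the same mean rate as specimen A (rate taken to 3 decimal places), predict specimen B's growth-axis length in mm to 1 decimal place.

Specimen A: after corrections the count is 34 − 2 = 32 opaque zones.
A: 7.5 mm over 32 years gives 7.5 / 32 ≈ 0.234 mm/yr.
Length of B = 0.234 × 55 = 12.9 mm.

12.9 mm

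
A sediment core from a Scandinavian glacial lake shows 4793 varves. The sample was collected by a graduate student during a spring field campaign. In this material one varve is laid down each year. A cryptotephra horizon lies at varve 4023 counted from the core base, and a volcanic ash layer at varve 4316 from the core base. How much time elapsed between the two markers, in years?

293 years

The two markers are separated by 4316 − 4023 = 293 varves.
At one varve per year, 293 years elapsed between them.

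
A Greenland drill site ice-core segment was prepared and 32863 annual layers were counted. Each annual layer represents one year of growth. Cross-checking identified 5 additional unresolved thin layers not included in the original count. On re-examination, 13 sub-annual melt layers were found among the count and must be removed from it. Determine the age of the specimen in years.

32855 years

Adjusted count: 32863 − 13 + 5 = 32855 annual layers.
At one annual layer per year, that is 32855 years.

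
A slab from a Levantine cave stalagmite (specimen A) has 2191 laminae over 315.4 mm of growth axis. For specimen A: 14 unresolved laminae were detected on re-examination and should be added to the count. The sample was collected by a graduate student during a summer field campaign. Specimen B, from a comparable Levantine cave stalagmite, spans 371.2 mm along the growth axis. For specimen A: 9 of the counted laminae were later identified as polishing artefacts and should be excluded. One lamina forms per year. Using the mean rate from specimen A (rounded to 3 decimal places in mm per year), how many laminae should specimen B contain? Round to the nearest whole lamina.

Specimen A: true lamina count = 2191 − 9 + 14 = 2196.
A: Extension rate ≈ 315.4 / 2196 = 0.144 mm/year.
B spans 371.2 / 0.144 = 2577.78 years ≈ 2578 laminae.

2578 laminae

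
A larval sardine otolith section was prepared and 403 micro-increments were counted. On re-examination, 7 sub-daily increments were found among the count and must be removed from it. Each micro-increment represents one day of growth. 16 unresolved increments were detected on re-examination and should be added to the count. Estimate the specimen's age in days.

Correcting the raw count gives 403 − 7 + 16 = 412 true micro-increments.
One micro-increment per day makes the duration 412 days.

412 days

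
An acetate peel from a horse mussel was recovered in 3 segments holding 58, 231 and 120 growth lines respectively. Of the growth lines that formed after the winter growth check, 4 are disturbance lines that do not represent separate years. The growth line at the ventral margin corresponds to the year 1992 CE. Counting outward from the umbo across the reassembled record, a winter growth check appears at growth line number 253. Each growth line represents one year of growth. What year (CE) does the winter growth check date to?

Total growth lines = 58 + 231 + 120 = 409.
The winter growth check sits at growth line 253 from the umbo, so 409 − 253 = 156 growth lines formed after it.
156 − 4 false = 152 true growth lines after the winter growth check.
1992 − 152 = 1840 CE.

1840 CE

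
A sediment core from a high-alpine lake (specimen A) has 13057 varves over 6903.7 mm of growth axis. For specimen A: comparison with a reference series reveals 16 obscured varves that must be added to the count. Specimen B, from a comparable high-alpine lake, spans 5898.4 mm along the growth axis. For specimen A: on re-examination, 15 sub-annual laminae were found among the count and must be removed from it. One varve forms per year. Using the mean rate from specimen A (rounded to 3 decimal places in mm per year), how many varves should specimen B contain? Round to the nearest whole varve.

Specimen A: true varve count = 13057 − 15 + 16 = 13058.
A: Extension rate ≈ 6903.7 / 13058 = 0.529 mm/year.
B spans 5898.4 / 0.529 = 11150.09 years ≈ 11150 varves.

11150 varves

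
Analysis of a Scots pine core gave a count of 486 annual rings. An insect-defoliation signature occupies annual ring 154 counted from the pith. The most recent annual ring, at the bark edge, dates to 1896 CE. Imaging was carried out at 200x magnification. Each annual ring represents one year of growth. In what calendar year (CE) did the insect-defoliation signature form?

486 − 154 = 332 annual rings lie beyond the insect-defoliation signature toward the bark edge.
Counting back 332 years from 1896 CE places the insect-defoliation signature in 1896 − 332 = 1564 CE.

1564 CE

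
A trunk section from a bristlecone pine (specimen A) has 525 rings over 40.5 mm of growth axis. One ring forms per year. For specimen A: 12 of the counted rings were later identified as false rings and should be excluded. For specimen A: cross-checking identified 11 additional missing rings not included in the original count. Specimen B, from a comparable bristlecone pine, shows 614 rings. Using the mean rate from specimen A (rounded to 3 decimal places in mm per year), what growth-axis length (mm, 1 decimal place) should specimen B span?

47.3 mm

Specimen A: true ring count = 525 − 12 + 11 = 524.
A: Extension rate ≈ 40.5 / 524 = 0.077 mm/year.
B's length ≈ 0.077 × 614 = 47.3 mm.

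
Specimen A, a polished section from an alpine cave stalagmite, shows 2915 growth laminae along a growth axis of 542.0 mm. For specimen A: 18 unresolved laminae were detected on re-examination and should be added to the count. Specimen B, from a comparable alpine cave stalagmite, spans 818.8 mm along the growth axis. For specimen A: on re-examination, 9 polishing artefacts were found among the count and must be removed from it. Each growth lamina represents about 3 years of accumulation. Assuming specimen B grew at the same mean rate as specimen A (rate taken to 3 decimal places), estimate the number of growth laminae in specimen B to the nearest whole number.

4402 growth laminae

Specimen A: after corrections the count is 2915 − 9 + 18 = 2924 growth laminae.
Specimen A: multiplying by 3 years per growth lamina: 2924 × 3 = 8772 years.
A: Extension rate ≈ 542.0 / 8772 = 0.062 mm/year.
B spans 818.8 / 0.062 = 13206.45 years; at 3 years per growth lamina that is 13206.45 / 3 ≈ 4402 growth laminae.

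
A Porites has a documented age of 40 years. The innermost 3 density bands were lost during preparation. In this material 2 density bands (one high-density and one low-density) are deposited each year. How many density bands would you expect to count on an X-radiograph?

77 density bands

Expected density bands: 40 × 2 = 80.
Less the 3 uncaptured density bands: 80 − 3 = 77.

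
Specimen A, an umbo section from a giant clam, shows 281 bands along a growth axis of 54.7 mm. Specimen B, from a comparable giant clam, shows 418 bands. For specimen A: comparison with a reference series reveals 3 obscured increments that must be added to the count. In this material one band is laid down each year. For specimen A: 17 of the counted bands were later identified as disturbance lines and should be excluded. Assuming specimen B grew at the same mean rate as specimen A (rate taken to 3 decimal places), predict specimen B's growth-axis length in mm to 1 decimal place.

Specimen A: after corrections the count is 281 − 17 + 3 = 267 bands.
A: 54.7 mm over 267 years gives 54.7 / 267 ≈ 0.205 mm/yr.
B's length ≈ 0.205 × 418 = 85.7 mm.

85.7 mm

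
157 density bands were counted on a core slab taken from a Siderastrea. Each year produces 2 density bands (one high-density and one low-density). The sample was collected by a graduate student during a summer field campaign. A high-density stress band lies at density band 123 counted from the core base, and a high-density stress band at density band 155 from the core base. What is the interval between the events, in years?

16 years

Separation: 155 − 123 = 32 density bands.
Dividing by 2 density bands per year: 32 / 2 = 16 years.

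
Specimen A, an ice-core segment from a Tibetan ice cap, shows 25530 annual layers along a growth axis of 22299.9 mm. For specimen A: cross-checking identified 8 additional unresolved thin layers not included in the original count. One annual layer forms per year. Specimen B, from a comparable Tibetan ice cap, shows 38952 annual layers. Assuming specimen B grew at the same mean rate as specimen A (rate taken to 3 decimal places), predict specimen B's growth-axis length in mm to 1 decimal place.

34005.1 mm

Specimen A: adjusted count: 25530 + 8 = 25538 annual layers.
A: 22299.9 mm over 25538 years gives 22299.9 / 25538 ≈ 0.873 mm/year.
B's length ≈ 0.873 × 38952 = 34005.1 mm.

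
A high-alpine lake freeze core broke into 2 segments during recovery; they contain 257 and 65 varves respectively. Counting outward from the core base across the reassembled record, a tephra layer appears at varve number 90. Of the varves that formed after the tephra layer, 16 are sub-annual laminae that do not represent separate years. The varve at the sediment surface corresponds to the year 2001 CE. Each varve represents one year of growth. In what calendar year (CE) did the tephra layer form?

Total varves = 257 + 65 = 322.
The tephra layer sits at varve 90 from the core base, so 322 − 90 = 232 varves formed after it.
Excluding 16 false varves: 232 − 16 = 216.
Counting back 216 years from 2001 CE places the tephra layer in 2001 − 216 = 1785 CE.

1785 CE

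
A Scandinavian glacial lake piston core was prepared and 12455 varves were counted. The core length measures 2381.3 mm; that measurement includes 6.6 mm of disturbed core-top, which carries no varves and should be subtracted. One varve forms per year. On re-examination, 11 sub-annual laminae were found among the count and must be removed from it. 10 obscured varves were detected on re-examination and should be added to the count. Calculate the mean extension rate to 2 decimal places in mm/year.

0.19 mm/year

True varve count = 12455 − 11 + 10 = 12454.
Net length = 2381.3 − 6.6 = 2374.7 mm.
Extension rate ≈ 2374.7 / 12454 = 0.19 mm/year.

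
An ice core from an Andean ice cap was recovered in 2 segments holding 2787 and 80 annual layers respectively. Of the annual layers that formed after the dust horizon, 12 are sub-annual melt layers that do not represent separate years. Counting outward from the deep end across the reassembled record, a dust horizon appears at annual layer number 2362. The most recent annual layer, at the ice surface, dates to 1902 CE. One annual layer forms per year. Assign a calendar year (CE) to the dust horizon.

1409 CE

Total annual layers = 2787 + 80 = 2867.
Between annual layer 2362 and the ice surface there are 2867 − 2362 = 505 annual layers.
Removing the 12 false annual layers leaves 505 − 12 = 493 true annual layers beyond the dust horizon.
Counting back 493 years from 1902 CE places the dust horizon in 1902 − 493 = 1409 CE.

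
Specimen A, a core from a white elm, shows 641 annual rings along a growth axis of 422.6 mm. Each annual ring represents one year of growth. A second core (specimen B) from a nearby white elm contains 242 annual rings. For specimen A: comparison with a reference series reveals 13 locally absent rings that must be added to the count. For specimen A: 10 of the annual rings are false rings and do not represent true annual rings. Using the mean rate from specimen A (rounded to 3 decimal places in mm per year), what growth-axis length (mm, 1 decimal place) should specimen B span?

Specimen A: true annual ring count = 641 − 10 + 13 = 644.
A: Extension rate ≈ 422.6 / 644 = 0.656 mm/yr.
B's length ≈ 0.656 × 242 = 158.8 mm.

158.8 mm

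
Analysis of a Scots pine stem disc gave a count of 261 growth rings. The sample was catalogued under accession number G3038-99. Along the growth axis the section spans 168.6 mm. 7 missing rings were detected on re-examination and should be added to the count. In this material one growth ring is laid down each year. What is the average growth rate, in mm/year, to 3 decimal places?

0.629 mm/year

After corrections the count is 261 + 7 = 268 growth rings.
Mean rate = 168.6 mm / 268 years ≈ 0.629 mm/year.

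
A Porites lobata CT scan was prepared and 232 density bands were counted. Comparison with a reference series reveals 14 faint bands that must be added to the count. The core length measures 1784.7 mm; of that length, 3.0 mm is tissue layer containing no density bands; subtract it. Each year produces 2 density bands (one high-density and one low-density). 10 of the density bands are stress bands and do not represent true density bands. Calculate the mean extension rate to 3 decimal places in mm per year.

15.099 mm per year

Adjusted count: 232 − 10 + 14 = 236 density bands.
236 density bands at 2 per year is 236 / 2 = 118 years.
Net length = 1784.7 − 3.0 = 1781.7 mm.
1781.7 mm over 118 years gives 1781.7 / 118 ≈ 15.099 mm per year.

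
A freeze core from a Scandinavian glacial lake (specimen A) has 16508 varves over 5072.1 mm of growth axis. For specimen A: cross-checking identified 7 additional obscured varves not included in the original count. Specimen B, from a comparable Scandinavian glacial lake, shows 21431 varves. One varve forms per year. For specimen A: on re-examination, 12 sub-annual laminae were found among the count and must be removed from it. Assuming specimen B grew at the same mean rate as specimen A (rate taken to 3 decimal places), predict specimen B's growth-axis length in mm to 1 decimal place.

Specimen A: correcting the raw count gives 16508 − 12 + 7 = 16503 true varves.
A: Mean rate = 5072.1 mm / 16503 years ≈ 0.307 mm per year.
Length of B = 0.307 × 21431 = 6579.3 mm.

6579.3 mm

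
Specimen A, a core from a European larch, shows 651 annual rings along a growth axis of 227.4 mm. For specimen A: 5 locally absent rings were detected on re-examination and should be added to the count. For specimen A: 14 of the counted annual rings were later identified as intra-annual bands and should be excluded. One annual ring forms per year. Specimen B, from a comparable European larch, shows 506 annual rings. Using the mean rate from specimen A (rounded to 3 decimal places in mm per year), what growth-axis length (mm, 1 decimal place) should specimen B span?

179.1 mm

Specimen A: correcting the raw count gives 651 − 14 + 5 = 642 true annual rings.
A: Mean rate = 227.4 mm / 642 years ≈ 0.354 mm/year.
Length of B = 0.354 × 506 = 179.1 mm.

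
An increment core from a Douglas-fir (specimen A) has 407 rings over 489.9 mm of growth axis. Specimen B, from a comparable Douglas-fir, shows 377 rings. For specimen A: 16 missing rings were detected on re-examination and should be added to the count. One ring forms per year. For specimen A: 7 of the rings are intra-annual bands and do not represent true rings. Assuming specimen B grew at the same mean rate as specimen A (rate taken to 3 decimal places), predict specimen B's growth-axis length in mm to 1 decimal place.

444.1 mm

Specimen A: true ring count = 407 − 7 + 16 = 416.
A: Mean rate = 489.9 mm / 416 years ≈ 1.178 mm/yr.
Length of B = 1.178 × 377 = 444.1 mm.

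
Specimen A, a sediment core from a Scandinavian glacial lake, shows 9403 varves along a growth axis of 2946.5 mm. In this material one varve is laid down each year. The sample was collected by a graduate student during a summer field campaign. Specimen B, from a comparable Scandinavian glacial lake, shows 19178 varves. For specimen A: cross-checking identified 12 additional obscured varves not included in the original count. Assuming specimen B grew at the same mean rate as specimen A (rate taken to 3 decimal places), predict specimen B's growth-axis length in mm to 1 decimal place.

Specimen A: adjusted count: 9403 + 12 = 9415 varves.
A: Mean rate = 2946.5 mm / 9415 years ≈ 0.313 mm/yr.
For B, 0.313 mm/year × 19178 years = 6002.7 mm.

6002.7 mm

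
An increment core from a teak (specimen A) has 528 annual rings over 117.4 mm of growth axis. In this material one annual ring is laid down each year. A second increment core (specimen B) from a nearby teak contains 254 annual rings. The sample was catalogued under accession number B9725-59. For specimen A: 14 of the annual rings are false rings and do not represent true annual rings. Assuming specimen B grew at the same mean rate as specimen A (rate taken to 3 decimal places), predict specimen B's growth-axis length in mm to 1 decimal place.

Specimen A: true annual ring count = 528 − 14 = 514.
A: 117.4 mm over 514 years gives 117.4 / 514 ≈ 0.228 mm/year.
B's length ≈ 0.228 × 254 = 57.9 mm.

57.9 mm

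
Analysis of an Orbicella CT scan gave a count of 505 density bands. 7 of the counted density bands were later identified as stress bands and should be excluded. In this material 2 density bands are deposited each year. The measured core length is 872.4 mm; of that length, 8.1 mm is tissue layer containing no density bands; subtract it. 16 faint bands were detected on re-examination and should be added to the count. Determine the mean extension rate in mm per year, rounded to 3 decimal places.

After corrections the count is 505 − 7 + 16 = 514 density bands.
514 density bands at 2 per year is 514 / 2 = 257 years.
The growth record spans 872.4 − 8.1 = 864.3 mm.
Extension rate ≈ 864.3 / 257 = 3.363 mm per year.

3.363 mm per year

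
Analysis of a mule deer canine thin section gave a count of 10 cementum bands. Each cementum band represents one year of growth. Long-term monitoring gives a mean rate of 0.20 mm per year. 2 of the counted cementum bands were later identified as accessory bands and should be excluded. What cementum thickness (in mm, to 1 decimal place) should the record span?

1.6 mm

Correcting the raw count gives 10 − 2 = 8 true cementum bands.
8 years at 0.20 mm/year gives 0.20 × 8 = 1.6 mm.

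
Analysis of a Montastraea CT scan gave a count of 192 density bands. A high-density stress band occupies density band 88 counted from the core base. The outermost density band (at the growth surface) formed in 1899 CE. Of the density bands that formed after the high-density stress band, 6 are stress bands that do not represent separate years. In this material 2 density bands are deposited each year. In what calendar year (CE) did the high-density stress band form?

1850 CE

192 − 88 = 104 density bands lie beyond the high-density stress band toward the growth surface.
Excluding 6 false density bands: 104 − 6 = 98.
98 density bands at 2 per year is 98 / 2 = 49 years.
1899 − 49 = 1850 CE.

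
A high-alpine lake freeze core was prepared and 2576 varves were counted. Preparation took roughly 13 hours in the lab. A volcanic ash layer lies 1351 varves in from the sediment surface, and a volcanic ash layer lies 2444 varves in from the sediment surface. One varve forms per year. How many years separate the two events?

Separation: 2444 − 1351 = 1093 varves.
That is 1093 years at one varve per year.

1093 years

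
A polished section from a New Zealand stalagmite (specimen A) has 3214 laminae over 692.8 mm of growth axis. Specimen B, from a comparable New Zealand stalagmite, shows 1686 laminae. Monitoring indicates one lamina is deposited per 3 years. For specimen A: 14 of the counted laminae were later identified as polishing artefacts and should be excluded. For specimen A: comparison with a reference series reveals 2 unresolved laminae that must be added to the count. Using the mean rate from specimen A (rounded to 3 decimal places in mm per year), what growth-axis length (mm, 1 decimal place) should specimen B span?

Specimen A: true lamina count = 3214 − 14 + 2 = 3202.
Specimen A: multiplying by 3 years per lamina: 3202 × 3 = 9606 years.
A: Extension rate ≈ 692.8 / 9606 = 0.072 mm per year.
Specimen B: at 3 years per lamina, 1686 × 3 = 5058 years. For B, 0.072 mm/year × 5058 years = 364.2 mm.

364.2 mm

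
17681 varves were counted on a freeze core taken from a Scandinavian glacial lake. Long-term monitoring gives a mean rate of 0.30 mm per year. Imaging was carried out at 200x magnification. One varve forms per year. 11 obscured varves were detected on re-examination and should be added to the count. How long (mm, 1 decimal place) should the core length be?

After corrections the count is 17681 + 11 = 17692 varves.
Predicted length = 0.30 mm/year × 17692 years = 5307.6 mm.

5307.6 mm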